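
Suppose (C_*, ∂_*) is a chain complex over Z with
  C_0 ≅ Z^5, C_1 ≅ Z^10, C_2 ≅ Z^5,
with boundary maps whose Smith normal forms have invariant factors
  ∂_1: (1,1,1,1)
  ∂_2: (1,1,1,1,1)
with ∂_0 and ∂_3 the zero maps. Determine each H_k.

H_0: b_0 = 5 − 0 − 4 = 1; torsion from ∂_1 factors > 1: none. So H_0 = Z.
H_1: b_1 = 10 − 4 − 5 = 1; torsion from ∂_2 factors > 1: none. So H_1 = Z.
H_2: b_2 = 5 − 5 − 0 = 0; torsion from ∂_3 factors > 1: none. So H_2 = 0.

H_0 = Z,  H_1 = Z,  H_2 = 0.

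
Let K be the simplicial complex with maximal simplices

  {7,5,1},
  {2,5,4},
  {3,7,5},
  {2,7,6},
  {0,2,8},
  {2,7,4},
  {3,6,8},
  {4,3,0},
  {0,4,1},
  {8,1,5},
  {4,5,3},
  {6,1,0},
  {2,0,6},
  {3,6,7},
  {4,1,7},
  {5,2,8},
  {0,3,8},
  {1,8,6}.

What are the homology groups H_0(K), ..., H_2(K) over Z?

Order the vertices as 0 < 1 < 2 < 3 < 4 < 5 < 6 < 7 < 8. Listing each simplex with vertices in this order, K has dimension 2 with simplices:

  0-simplices (9): [0], [1], [2], [3], [4], [5], [6], [7], [8]
  1-simplices (27): (27 of them)
  2-simplices (18): [0,1,4], [0,1,6], [0,2,6], [0,2,8], [0,3,4], [0,3,8], [1,4,7], [1,5,7], [1,5,8], [1,6,8], [2,4,5], [2,4,7], [2,5,8], [2,6,7], [3,4,5], [3,5,7], [3,6,7], [3,6,8]

so the chain groups are C_0 ≅ Z^9, C_1 ≅ Z^27, C_2 ≅ Z^18.

Boundary ∂_1: C_1 → C_0 maps an edge to its endpoints' difference, ∂[p,q] = q − p.
As a 9×27 matrix over Z this has rank 8, with invariant factors (1,1,1,1,1,1,1,1).

Boundary ∂_2: C_2 → C_1 acts by ∂[p,q,r] = [q,r] − [p,r] + [p,q]. For instance
  ∂[0,2,6] = [2,6] − [0,6] + [0,2],
  ∂[3,6,8] = [6,8] − [3,8] + [3,6].
This gives a 27×18 integer matrix of rank 18; reducing to Smith normal form yields diagonal entries (1,1,1,1,1,1,1,1,1,1,1,1,1,1,1,1,1,2).

From H_k ≅ ker(∂_k) / im(∂_{k+1}) we obtain:

  H_0: rank C_0 − rank ∂_1 = 9 − 8 = 1, and the invariant factors of ∂_1 are all 1, so H_0 ≅ Z.
  H_1: rank ker ∂_1 − rank ∂_2 = (27 − 8) − 18 = 1, and ∂_2 has invariant factor 2 > 1, so H_1 ≅ Z ⊕ Z_2.
  H_2: rank ker ∂_2 − rank ∂_3 = (18 − 18) − 0 = 0, and there is no ∂_3, so H_2 ≅ 0.

(K is a triangulation of the Klein bottle.)

H_0 = Z,  H_1 = Z ⊕ Z_2,  H_2 = 0.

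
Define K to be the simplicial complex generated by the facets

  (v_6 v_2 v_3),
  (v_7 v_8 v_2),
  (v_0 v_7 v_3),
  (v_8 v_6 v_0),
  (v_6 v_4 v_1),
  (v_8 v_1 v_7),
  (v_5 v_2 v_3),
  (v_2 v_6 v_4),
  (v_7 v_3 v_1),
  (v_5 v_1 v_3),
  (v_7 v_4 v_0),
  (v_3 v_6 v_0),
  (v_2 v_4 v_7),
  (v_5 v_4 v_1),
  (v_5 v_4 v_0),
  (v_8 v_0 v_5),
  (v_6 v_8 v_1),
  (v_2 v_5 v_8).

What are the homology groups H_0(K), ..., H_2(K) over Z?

Fix the vertex order v_0 < v_1 < v_2 < v_3 < v_4 < v_5 < v_6 < v_7 < v_8 and write every simplex with vertices in increasing order. Then dim K = 2 and the simplices of K are:

  0-simplices (9): [v_0], [v_1], [v_2], [v_3], [v_4], [v_5], [v_6], [v_7], [v_8]
  1-simplices (27): (27 of them)
  2-simplices (18): (18 of them)

so the chain groups are C_0 ≅ Z^9, C_1 ≅ Z^27, C_2 ≅ Z^18.

∂_1: C_1 → C_0 sends each edge [p,q] (with p < q) to q − p.
The 9×27 boundary matrix has rank 8 and Smith normal form diag(1,1,1,1,1,1,1,1).

The boundary map ∂_2: C_2 → C_1 acts by ∂[p,q,r] = [q,r] − [p,r] + [p,q]. For instance
  ∂[v_0,v_3,v_7] = [v_3,v_7] − [v_0,v_7] + [v_0,v_3],
  ∂[v_0,v_6,v_8] = [v_6,v_8] − [v_0,v_8] + [v_0,v_6].
As a 27×18 matrix over Z this has rank 17, with invariant factors (1,1,1,1,1,1,1,1,1,1,1,1,1,1,1,1,1).

From H_k ≅ ker(∂_k) / im(∂_{k+1}) we obtain:

  H_0: rank C_0 − rank ∂_1 = 9 − 8 = 1, and the invariant factors of ∂_1 are all 1, so H_0 ≅ Z.
  H_1: rank ker ∂_1 − rank ∂_2 = (27 − 8) − 17 = 2, and the invariant factors of ∂_2 are all 1, so H_1 ≅ Z^2.
  H_2: rank ker ∂_2 − rank ∂_3 = (18 − 17) − 0 = 1, and there is no ∂_3, so H_2 ≅ Z.

H_0 ≅ Z,  H_1 ≅ Z^2,  H_2 ≅ Z.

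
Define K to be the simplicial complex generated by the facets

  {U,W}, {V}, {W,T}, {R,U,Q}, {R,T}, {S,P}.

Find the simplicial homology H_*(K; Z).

H_0 ≅ Z^3,  H_1 ≅ Z,  H_2 = 0.

Take the total order P < Q < R < S < T < U < V < W on the vertex set. Then K (dimension 2) consists of the simplices:

  0-simplices (8): P, Q, R, S, T, U, V, W
  1-simplices (7): PS, QR, QU, RT, RU, TW, UW
  2-simplices (1): QRU

Hence C_0 ≅ Z^8, C_1 ≅ Z^7, C_2 ≅ Z^1.

Boundary ∂_1: C_1 → C_0 maps an edge to its endpoints' difference, ∂[p,q] = q − p. For instance
  ∂QU = U − Q.
This gives a 8×7 integer matrix of rank 5; reducing to Smith normal form yields diagonal entries (1,1,1,1,1).

Boundary ∂_2: C_2 → C_1 acts by ∂[p,q,r] = [q,r] − [p,r] + [p,q]. For instance
  ∂QRU = RU − QU + QR.
As a 7×1 matrix over Z this has rank 1, with invariant factors (1).

Reading off H_k = ker ∂_k / im ∂_{k+1}:

  H_0: rank C_0 − rank ∂_1 = 8 − 5 = 3, and the invariant factors of ∂_1 are all 1, so H_0 = Z^3.
  H_1: rank ker ∂_1 − rank ∂_2 = (7 − 5) − 1 = 1, and the invariant factors of ∂_2 are all 1, so H_1 = Z.
  H_2: rank ker ∂_2 − rank ∂_3 = (1 − 1) − 0 = 0, and there is no ∂_3, so H_2 = 0.

As a check, the Euler characteristic is 8 − 7 + 1 = 2, which agrees with 3 − 1 + 0 = 2.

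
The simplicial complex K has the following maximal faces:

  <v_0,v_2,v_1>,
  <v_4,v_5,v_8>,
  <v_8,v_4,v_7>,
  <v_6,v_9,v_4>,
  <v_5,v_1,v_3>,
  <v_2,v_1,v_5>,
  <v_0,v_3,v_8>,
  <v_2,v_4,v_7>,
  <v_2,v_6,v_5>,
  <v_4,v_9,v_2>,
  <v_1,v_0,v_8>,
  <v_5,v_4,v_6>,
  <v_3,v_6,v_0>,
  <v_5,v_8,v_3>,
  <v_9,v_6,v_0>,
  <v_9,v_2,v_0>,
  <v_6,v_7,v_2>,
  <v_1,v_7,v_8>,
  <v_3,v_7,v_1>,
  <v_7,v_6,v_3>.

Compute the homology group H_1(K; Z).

H_1 = Z × Z/2.

K has 10 vertices, 30 edges, 20 triangles.
rank ∂_1 = 9, rank ∂_2 = 20 ⇒ b_1 = 30 − 9 − 20 = 1; ∂_2 has invariant factor(s) [2] giving torsion. So H_1 = Z × Z/2.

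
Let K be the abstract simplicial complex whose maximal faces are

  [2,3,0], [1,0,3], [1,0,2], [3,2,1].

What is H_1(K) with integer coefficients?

H_1 = 0.

We work with the vertex ordering 0 < 1 < 2 < 3. The simplices of K, each written with vertices in increasing order, are:

  0-simplices (4): [0], [1], [2], [3]
  1-simplices (6): [0,1], [0,2], [0,3], [1,2], [1,3], [2,3]
  2-simplices (4): [0,1,2], [0,1,3], [0,2,3], [1,2,3]

giving chain groups C_0 ≅ Z^4, C_1 ≅ Z^6, C_2 ≅ Z^4.

Boundary ∂_1: C_1 → C_0 is given by ∂[p,q] = [q] − [p].
This gives a 4×6 integer matrix of rank 3; reducing to Smith normal form yields diagonal entries (1,1,1).

∂_2: C_2 → C_1 maps a triangle to the signed sum of its edges. For instance
  ∂[0,1,3] = [1,3] − [0,3] + [0,1],
  ∂[0,2,3] = [2,3] − [0,3] + [0,2].
The resulting 6×4 matrix has rank 3, and its Smith normal form has invariant factors (1,1,1).

From H_k ≅ ker(∂_k) / im(∂_{k+1}) we obtain:

  H_1: rank ker ∂_1 − rank ∂_2 = (6 − 3) − 3 = 0, and the invariant factors of ∂_2 are all 1, so H_1 ≅ 0.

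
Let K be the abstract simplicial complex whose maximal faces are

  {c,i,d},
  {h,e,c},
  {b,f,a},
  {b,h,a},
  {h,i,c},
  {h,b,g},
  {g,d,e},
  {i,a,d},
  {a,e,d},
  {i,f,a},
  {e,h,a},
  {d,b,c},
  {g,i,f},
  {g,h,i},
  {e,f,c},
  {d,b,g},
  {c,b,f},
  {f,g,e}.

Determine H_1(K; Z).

We work with the vertex ordering a < b < c < d < e < f < g < h < i. The simplices of K, each written with vertices in increasing order, are:

  0-simplices (9): a, b, c, d, e, f, g, h, i
  1-simplices (27): ab, ad, ae, af, ah, ai, bc, bd, bf, bg, bh, cd, ce, cf, ch, ci, de, dg, di, ef, eg, eh, fg, fi, gh, gi, hi
  2-simplices (18): abf, abh, ade, adi, aeh, afi, bcd, bcf, bdg, bgh, cdi, cef, ceh, chi, deg, efg, fgi, ghi

giving chain groups C_0 ≅ Z^9, C_1 ≅ Z^27, C_2 ≅ Z^18.

Boundary ∂_1: C_1 → C_0 maps an edge to its endpoints' difference, ∂[p,q] = q − p. For instance
  ∂ah = h − a.
The 9×27 boundary matrix has rank 8 and Smith normal form diag(1,1,1,1,1,1,1,1).

Boundary ∂_2: C_2 → C_1 maps a triangle to the signed sum of its edges. For instance
  ∂chi = hi − ci + ch,
  ∂abh = bh − ah + ab.
The resulting 27×18 matrix has rank 17, and its Smith normal form has invariant factors (1,1,1,1,1,1,1,1,1,1,1,1,1,1,1,1,1).

From H_k ≅ ker(∂_k) / im(∂_{k+1}) we obtain:

  H_1: rank ker ∂_1 − rank ∂_2 = (27 − 8) − 17 = 2, and the invariant factors of ∂_2 are all 1, so H_1 ≅ Z^2.

(K is a triangulation of the torus T^2.)

H_1 ≅ Z^2.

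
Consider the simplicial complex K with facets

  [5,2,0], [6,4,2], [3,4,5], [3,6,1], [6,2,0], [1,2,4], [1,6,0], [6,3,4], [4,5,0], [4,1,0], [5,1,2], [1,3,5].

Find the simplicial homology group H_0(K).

We work with the vertex ordering 0 < 1 < 2 < 3 < 4 < 5 < 6. The simplices of K, each written with vertices in increasing order, are:

  0-simplices (7): [0], [1], [2], [3], [4], [5], [6]
  1-simplices (18): [0,1], [0,2], [0,4], [0,5], [0,6], [1,2], [1,3], [1,4], [1,5], [1,6], [2,4], [2,5], [2,6], [3,4], [3,5], [3,6], [4,5], [4,6]
  2-simplices (12): [0,1,4], [0,1,6], [0,2,5], [0,2,6], [0,4,5], [1,2,4], [1,2,5], [1,3,5], [1,3,6], [2,4,6], [3,4,5], [3,4,6]

giving chain groups C_0 ≅ Z^7, C_1 ≅ Z^18, C_2 ≅ Z^12.

Boundary ∂_1: C_1 → C_0 is given by ∂[p,q] = [q] − [p]. For instance
  ∂[1,5] = [5] − [1].
The resulting 7×18 matrix has rank 6, and its Smith normal form has invariant factors (1,1,1,1,1,1).

∂_2: C_2 → C_1 maps a triangle to the signed sum of its edges. For instance
  ∂[0,1,4] = [1,4] − [0,4] + [0,1],
  ∂[3,4,5] = [4,5] − [3,5] + [3,4].
This gives a 18×12 integer matrix of rank 12; reducing to Smith normal form yields diagonal entries (1,1,1,1,1,1,1,1,1,1,1,2).

Computing H_k = (kernel of ∂_k) / (image of ∂_{k+1}):

  H_0: rank C_0 − rank ∂_1 = 7 − 6 = 1, and the invariant factors of ∂_1 are all 1, so H_0 = Z.

H_0 ≅ Z.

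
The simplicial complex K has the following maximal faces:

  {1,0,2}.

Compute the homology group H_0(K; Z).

H_0 = Z.

Fix the vertex order 0 < 1 < 2 and write every simplex with vertices in increasing order. Then dim K = 2 and the simplices of K are:

  0-simplices (3): [0], [1], [2]
  1-simplices (3): [0,1], [0,2], [1,2]
  2-simplices (1): [0,1,2]

so the chain groups are C_0 ≅ Z^3, C_1 ≅ Z^3, C_2 ≅ Z^1.

Boundary ∂_1: C_1 → C_0 maps an edge to its endpoints' difference, ∂[p,q] = q − p.
This gives a 3×3 integer matrix of rank 2; reducing to Smith normal form yields diagonal entries (1,1).

∂_2: C_2 → C_1 acts by ∂[p,q,r] = [q,r] − [p,r] + [p,q]. For instance
  ∂[0,1,2] = [1,2] − [0,2] + [0,1].
The 3×1 boundary matrix has rank 1 and Smith normal form diag(1).

Computing H_k = (kernel of ∂_k) / (image of ∂_{k+1}):

  H_0: rank C_0 − rank ∂_1 = 3 − 2 = 1, and the invariant factors of ∂_1 are all 1, so H_0 = Z.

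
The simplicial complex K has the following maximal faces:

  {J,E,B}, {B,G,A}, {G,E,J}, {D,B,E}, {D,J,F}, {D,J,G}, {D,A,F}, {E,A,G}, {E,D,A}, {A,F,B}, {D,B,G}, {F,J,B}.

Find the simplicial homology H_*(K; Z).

Take the total order A < B < D < E < F < G < J on the vertex set. Then K (dimension 2) consists of the simplices:

  0-simplices (7): A, B, D, E, F, G, J
  1-simplices (18): AB, AD, AE, AF, AG, BD, BE, BF, BG, BJ, DE, DF, DG, DJ, EG, EJ, FJ, GJ
  2-simplices (12): ABF, ABG, ADE, ADF, AEG, BDE, BDG, BEJ, BFJ, DFJ, DGJ, EGJ

giving chain groups C_0 ≅ Z^7, C_1 ≅ Z^18, C_2 ≅ Z^12.

The boundary map ∂_1: C_1 → C_0 is given by ∂[p,q] = [q] − [p].
This gives a 7×18 integer matrix of rank 6; reducing to Smith normal form yields diagonal entries (1,1,1,1,1,1).

The boundary map ∂_2: C_2 → C_1 sends each 2-simplex [p,q,r] to [q,r] − [p,r] + [p,q]. For instance
  ∂BEJ = EJ − BJ + BE,
  ∂AEG = EG − AG + AE.
The 18×12 boundary matrix has rank 12 and Smith normal form diag(1,1,1,1,1,1,1,1,1,1,1,2).

Reading off H_k = ker ∂_k / im ∂_{k+1}:

  H_0: rank C_0 − rank ∂_1 = 7 − 6 = 1, and the invariant factors of ∂_1 are all 1, so H_0 ≅ Z.
  H_1: rank ker ∂_1 − rank ∂_2 = (18 − 6) − 12 = 0, and ∂_2 has invariant factor 2 > 1, so H_1 ≅ Z/2.
  H_2: rank ker ∂_2 − rank ∂_3 = (12 − 12) − 0 = 0, and there is no ∂_3, so H_2 ≅ 0.

As a check, the Euler characteristic is 7 − 18 + 12 = 1, which agrees with 1 − 0 + 0 = 1.

H_0 ≅ Z,  H_1 ≅ Z/2,  H_2 = 0.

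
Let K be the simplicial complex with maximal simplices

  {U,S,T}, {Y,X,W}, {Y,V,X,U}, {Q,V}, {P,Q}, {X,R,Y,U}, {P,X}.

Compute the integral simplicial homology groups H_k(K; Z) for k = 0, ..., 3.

Fix the vertex order P < Q < R < S < T < U < V < W < X < Y and write every simplex with vertices in increasing order. Then dim K = 3 and the simplices of K are:

  0-simplices (10): P, Q, R, S, T, U, V, W, X, Y
  1-simplices (17): PQ, PX, QV, RU, RX, RY, ST, SU, TU, UV, UX, UY, VX, VY, WX, WY, XY
  2-simplices (9): RUX, RUY, RXY, STU, UVX, UVY, UXY, VXY, WXY
  3-simplices (2): RUXY, UVXY

giving chain groups C_0 ≅ Z^10, C_1 ≅ Z^17, C_2 ≅ Z^9, C_3 ≅ Z^2.

The boundary map ∂_1: C_1 → C_0 maps an edge to its endpoints' difference, ∂[p,q] = q − p. For instance
  ∂VY = Y − V.
This gives a 10×17 integer matrix of rank 9; reducing to Smith normal form yields diagonal entries (1,1,1,1,1,1,1,1,1).

Boundary ∂_2: C_2 → C_1 maps a triangle to the signed sum of its edges. For instance
  ∂VXY = XY − VY + VX,
  ∂RUY = UY − RY + RU.
This gives a 17×9 integer matrix of rank 7; reducing to Smith normal form yields diagonal entries (1,1,1,1,1,1,1).

∂_3: C_3 → C_2 sends each 3-simplex σ to the alternating sum Σ_i (−1)^i (σ with its i-th vertex removed). For instance
  ∂RUXY = UXY − RXY + RUY − RUX,
  ∂UVXY = VXY − UXY + UVY − UVX.
The resulting 9×2 matrix has rank 2, and its Smith normal form has invariant factors (1,1).

Reading off H_k = ker ∂_k / im ∂_{k+1}:

  H_0: rank C_0 − rank ∂_1 = 10 − 9 = 1, and the invariant factors of ∂_1 are all 1, so H_0 = Z.
  H_1: rank ker ∂_1 − rank ∂_2 = (17 − 9) − 7 = 1, and the invariant factors of ∂_2 are all 1, so H_1 = Z.
  H_2: rank ker ∂_2 − rank ∂_3 = (9 − 7) − 2 = 0, and the invariant factors of ∂_3 are all 1, so H_2 = 0.
  H_3: rank ker ∂_3 − rank ∂_4 = (2 − 2) − 0 = 0, and there is no ∂_4, so H_3 = 0.

H_0 ≅ Z,  H_1 ≅ Z,  H_2 = 0,  H_3 = 0.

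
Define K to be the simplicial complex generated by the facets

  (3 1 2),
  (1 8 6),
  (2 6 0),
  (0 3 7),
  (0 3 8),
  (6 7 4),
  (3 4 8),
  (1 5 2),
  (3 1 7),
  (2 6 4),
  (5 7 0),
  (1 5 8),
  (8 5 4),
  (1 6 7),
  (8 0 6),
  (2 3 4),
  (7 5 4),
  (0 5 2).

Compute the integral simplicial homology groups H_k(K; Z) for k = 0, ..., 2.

H_0 = Z,  H_1 = Z^2,  H_2 = Z.

Order the vertices as 0 < 1 < 2 < 3 < 4 < 5 < 6 < 7 < 8. Listing each simplex with vertices in this order, K has dimension 2 with simplices:

  0-simplices (9): [0], [1], [2], [3], [4], [5], [6], [7], [8]
  1-simplices (27): (27 of them)
  2-simplices (18): [0,2,5], [0,2,6], [0,3,7], [0,3,8], [0,5,7], [0,6,8], [1,2,3], [1,2,5], [1,3,7], [1,5,8], [1,6,7], [1,6,8], [2,3,4], [2,4,6], [3,4,8], [4,5,7], [4,5,8], [4,6,7]

Hence C_0 ≅ Z^9, C_1 ≅ Z^27, C_2 ≅ Z^18.

The boundary map ∂_1: C_1 → C_0 is given by ∂[p,q] = [q] − [p]. For instance
  ∂[0,7] = [7] − [0].
The resulting 9×27 matrix has rank 8, and its Smith normal form has invariant factors (1,1,1,1,1,1,1,1).

The boundary map ∂_2: C_2 → C_1 sends each 2-simplex [p,q,r] to [q,r] − [p,r] + [p,q]. For instance
  ∂[3,4,8] = [4,8] − [3,8] + [3,4],
  ∂[0,6,8] = [6,8] − [0,8] + [0,6].
This gives a 27×18 integer matrix of rank 17; reducing to Smith normal form yields diagonal entries (1,1,1,1,1,1,1,1,1,1,1,1,1,1,1,1,1).

Now H_k = ker ∂_k / im ∂_{k+1}, so:

  H_0: rank C_0 − rank ∂_1 = 9 − 8 = 1, and the invariant factors of ∂_1 are all 1, so H_0 ≅ Z.
  H_1: rank ker ∂_1 − rank ∂_2 = (27 − 8) − 17 = 2, and the invariant factors of ∂_2 are all 1, so H_1 ≅ Z^2.
  H_2: rank ker ∂_2 − rank ∂_3 = (18 − 17) − 0 = 1, and there is no ∂_3, so H_2 ≅ Z.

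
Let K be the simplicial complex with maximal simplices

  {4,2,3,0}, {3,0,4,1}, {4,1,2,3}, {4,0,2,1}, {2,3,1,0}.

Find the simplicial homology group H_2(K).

K has 5 vertices, 10 edges, 10 triangles, 5 3-simplices.
rank ∂_2 = 6, rank ∂_3 = 4 ⇒ b_2 = 10 − 6 − 4 = 0; all invariant factors of ∂_3 are 1 so no torsion. So H_2 ≅ 0.

H_2 = 0.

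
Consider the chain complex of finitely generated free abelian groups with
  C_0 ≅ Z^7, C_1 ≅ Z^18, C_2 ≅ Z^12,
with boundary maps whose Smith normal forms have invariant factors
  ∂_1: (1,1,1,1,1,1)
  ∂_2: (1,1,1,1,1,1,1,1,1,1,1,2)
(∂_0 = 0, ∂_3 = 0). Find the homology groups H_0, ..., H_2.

H_0 = Z,  H_1 = Z_2,  H_2 = 0.

H_0: b_0 = 7 − 0 − 6 = 1; torsion from ∂_1 factors > 1: none. So H_0 = Z.
H_1: b_1 = 18 − 6 − 12 = 0; torsion from ∂_2 factors > 1: [2]. So H_1 = Z_2.
H_2: b_2 = 12 − 12 − 0 = 0; torsion from ∂_3 factors > 1: none. So H_2 = 0.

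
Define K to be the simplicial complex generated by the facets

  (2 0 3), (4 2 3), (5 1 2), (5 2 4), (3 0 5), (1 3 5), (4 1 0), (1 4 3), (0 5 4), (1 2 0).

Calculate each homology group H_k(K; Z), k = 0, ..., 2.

H_0 = Z,  H_1 = Z/2,  H_2 = 0.

We work with the vertex ordering 0 < 1 < 2 < 3 < 4 < 5. The simplices of K, each written with vertices in increasing order, are:

  0-simplices (6): [0], [1], [2], [3], [4], [5]
  1-simplices (15): [0,1], [0,2], [0,3], [0,4], [0,5], [1,2], [1,3], [1,4], [1,5], [2,3], [2,4], [2,5], [3,4], [3,5], [4,5]
  2-simplices (10): [0,1,2], [0,1,4], [0,2,3], [0,3,5], [0,4,5], [1,2,5], [1,3,4], [1,3,5], [2,3,4], [2,4,5]

giving chain groups C_0 ≅ Z^6, C_1 ≅ Z^15, C_2 ≅ Z^10.

∂_1: C_1 → C_0 sends each edge [p,q] (with p < q) to q − p.
This gives a 6×15 integer matrix of rank 5; reducing to Smith normal form yields diagonal entries (1,1,1,1,1).

The boundary map ∂_2: C_2 → C_1 acts by ∂[p,q,r] = [q,r] − [p,r] + [p,q]. For instance
  ∂[0,1,2] = [1,2] − [0,2] + [0,1],
  ∂[2,3,4] = [3,4] − [2,4] + [2,3].
As a 15×10 matrix over Z this has rank 10, with invariant factors (1,1,1,1,1,1,1,1,1,2).

Computing H_k = (kernel of ∂_k) / (image of ∂_{k+1}):

  H_0: rank C_0 − rank ∂_1 = 6 − 5 = 1, and the invariant factors of ∂_1 are all 1, so H_0 = Z.
  H_1: rank ker ∂_1 − rank ∂_2 = (15 − 5) − 10 = 0, and ∂_2 has invariant factor 2 > 1, so H_1 = Z/2.
  H_2: rank ker ∂_2 − rank ∂_3 = (10 − 10) − 0 = 0, and there is no ∂_3, so H_2 = 0.

(K is a triangulation of the real projective plane RP^2.)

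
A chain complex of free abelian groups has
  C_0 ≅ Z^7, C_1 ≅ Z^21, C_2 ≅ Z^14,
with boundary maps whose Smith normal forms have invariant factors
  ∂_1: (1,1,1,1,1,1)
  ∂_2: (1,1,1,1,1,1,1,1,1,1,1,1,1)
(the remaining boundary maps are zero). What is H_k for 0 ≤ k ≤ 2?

H_0: b_0 = 7 − 0 − 6 = 1; torsion from ∂_1 factors > 1: none. So H_0 ≅ Z.
H_1: b_1 = 21 − 6 − 13 = 2; torsion from ∂_2 factors > 1: none. So H_1 ≅ Z^2.
H_2: b_2 = 14 − 13 − 0 = 1; torsion from ∂_3 factors > 1: none. So H_2 ≅ Z.

H_0 ≅ Z,  H_1 ≅ Z^2,  H_2 ≅ Z.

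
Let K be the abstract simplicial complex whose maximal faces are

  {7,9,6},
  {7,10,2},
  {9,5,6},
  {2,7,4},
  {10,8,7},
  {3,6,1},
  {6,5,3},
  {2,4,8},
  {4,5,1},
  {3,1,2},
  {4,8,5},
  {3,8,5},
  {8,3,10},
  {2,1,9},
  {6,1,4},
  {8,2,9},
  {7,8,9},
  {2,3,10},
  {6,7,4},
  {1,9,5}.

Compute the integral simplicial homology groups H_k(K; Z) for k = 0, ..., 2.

Order the vertices as 1 < 2 < 3 < 4 < 5 < 6 < 7 < 8 < 9 < 10. Listing each simplex with vertices in this order, K has dimension 2 with simplices:

  0-simplices (10): [1], [2], [3], [4], [5], [6], [7], [8], [9], [10]
  1-simplices (30): (30 of them)
  2-simplices (20): (20 of them)

Hence C_0 ≅ Z^10, C_1 ≅ Z^30, C_2 ≅ Z^20.

Boundary ∂_1: C_1 → C_0 maps an edge to its endpoints' difference, ∂[p,q] = q − p.
As a 10×30 matrix over Z this has rank 9, with invariant factors (1,1,1,1,1,1,1,1,1).

Boundary ∂_2: C_2 → C_1 maps a triangle to the signed sum of its edges. For instance
  ∂[2,3,10] = [3,10] − [2,10] + [2,3],
  ∂[2,7,10] = [7,10] − [2,10] + [2,7].
The 30×20 boundary matrix has rank 20 and Smith normal form diag(1,1,1,1,1,1,1,1,1,1,1,1,1,1,1,1,1,1,1,2).

Reading off H_k = ker ∂_k / im ∂_{k+1}:

  H_0: rank C_0 − rank ∂_1 = 10 − 9 = 1, and the invariant factors of ∂_1 are all 1, so H_0 = Z.
  H_1: rank ker ∂_1 − rank ∂_2 = (30 − 9) − 20 = 1, and ∂_2 has invariant factor 2 > 1, so H_1 = Z ⊕ Z/2.
  H_2: rank ker ∂_2 − rank ∂_3 = (20 − 20) − 0 = 0, and there is no ∂_3, so H_2 = 0.

As a check, the Euler characteristic is 10 − 30 + 20 = 0, which agrees with 1 − 1 + 0 = 0.
(K is a triangulation of the Klein bottle.)

H_0 ≅ Z,  H_1 ≅ Z ⊕ Z/2,  H_2 = 0.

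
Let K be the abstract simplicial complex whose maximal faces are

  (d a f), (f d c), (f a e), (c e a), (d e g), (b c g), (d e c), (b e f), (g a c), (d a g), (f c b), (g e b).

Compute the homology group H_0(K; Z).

Order the vertices as a < b < c < d < e < f < g. Listing each simplex with vertices in this order, K has dimension 2 with simplices:

  0-simplices (7): a, b, c, d, e, f, g
  1-simplices (18): ac, ad, ae, af, ag, bc, be, bf, bg, cd, ce, cf, cg, de, df, dg, ef, eg
  2-simplices (12): ace, acg, adf, adg, aef, bcf, bcg, bef, beg, cde, cdf, deg

Hence C_0 ≅ Z^7, C_1 ≅ Z^18, C_2 ≅ Z^12.

∂_1: C_1 → C_0 maps an edge to its endpoints' difference, ∂[p,q] = q − p. For instance
  ∂af = f − a.
This gives a 7×18 integer matrix of rank 6; reducing to Smith normal form yields diagonal entries (1,1,1,1,1,1).

∂_2: C_2 → C_1 maps a triangle to the signed sum of its edges. For instance
  ∂adf = df − af + ad,
  ∂bef = ef − bf + be.
The resulting 18×12 matrix has rank 12, and its Smith normal form has invariant factors (1,1,1,1,1,1,1,1,1,1,1,2).

From H_k ≅ ker(∂_k) / im(∂_{k+1}) we obtain:

  H_0: rank C_0 − rank ∂_1 = 7 − 6 = 1, and the invariant factors of ∂_1 are all 1, so H_0 ≅ Z.

(K is a triangulation of the real projective plane RP^2.)

H_0 = Z.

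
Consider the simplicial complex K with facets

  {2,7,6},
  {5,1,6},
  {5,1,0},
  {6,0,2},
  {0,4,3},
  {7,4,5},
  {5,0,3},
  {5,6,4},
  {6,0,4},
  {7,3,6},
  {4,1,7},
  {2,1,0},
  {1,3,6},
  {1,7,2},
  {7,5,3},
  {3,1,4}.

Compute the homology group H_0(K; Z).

H_0 = Z.

Take the total order 0 < 1 < 2 < 3 < 4 < 5 < 6 < 7 on the vertex set. Then K (dimension 2) consists of the simplices:

  0-simplices (8): [0], [1], [2], [3], [4], [5], [6], [7]
  1-simplices (24): (24 of them)
  2-simplices (16): [0,1,2], [0,1,5], [0,2,6], [0,3,4], [0,3,5], [0,4,6], [1,2,7], [1,3,4], [1,3,6], [1,4,7], [1,5,6], [2,6,7], [3,5,7], [3,6,7], [4,5,6], [4,5,7]

Hence C_0 ≅ Z^8, C_1 ≅ Z^24, C_2 ≅ Z^16.

∂_1: C_1 → C_0 maps an edge to its endpoints' difference, ∂[p,q] = q − p. For instance
  ∂[3,6] = [6] − [3].
The resulting 8×24 matrix has rank 7, and its Smith normal form has invariant factors (1,1,1,1,1,1,1).

∂_2: C_2 → C_1 maps a triangle to the signed sum of its edges. For instance
  ∂[4,5,6] = [5,6] − [4,6] + [4,5],
  ∂[0,1,5] = [1,5] − [0,5] + [0,1].
The resulting 24×16 matrix has rank 15, and its Smith normal form has invariant factors (1,1,1,1,1,1,1,1,1,1,1,1,1,1,1).

Reading off H_k = ker ∂_k / im ∂_{k+1}:

  H_0: rank C_0 − rank ∂_1 = 8 − 7 = 1, and the invariant factors of ∂_1 are all 1, so H_0 ≅ Z.

(K is a triangulation of the torus T^2.)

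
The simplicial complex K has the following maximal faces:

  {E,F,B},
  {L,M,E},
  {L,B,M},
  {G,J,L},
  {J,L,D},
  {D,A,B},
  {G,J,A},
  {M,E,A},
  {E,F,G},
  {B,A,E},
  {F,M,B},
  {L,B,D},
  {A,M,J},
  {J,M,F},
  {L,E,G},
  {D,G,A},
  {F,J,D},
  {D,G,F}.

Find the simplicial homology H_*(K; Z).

H_0 ≅ Z,  H_1 ≅ Z × Z/2,  H_2 = 0.

K has 9 vertices, 27 edges, 18 triangles.
rank ∂_0 = 0, rank ∂_1 = 8 ⇒ b_0 = 9 − 0 − 8 = 1; all invariant factors of ∂_1 are 1 so no torsion. So H_0 ≅ Z.
rank ∂_1 = 8, rank ∂_2 = 18 ⇒ b_1 = 27 − 8 − 18 = 1; ∂_2 has invariant factor(s) [2] giving torsion. So H_1 ≅ Z × Z/2.
rank ∂_2 = 18, rank ∂_3 = 0 ⇒ b_2 = 18 − 18 − 0 = 0. So H_2 ≅ 0.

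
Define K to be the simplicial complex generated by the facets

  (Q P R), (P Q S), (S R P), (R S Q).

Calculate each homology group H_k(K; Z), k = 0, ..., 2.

Order the vertices as P < Q < R < S. Listing each simplex with vertices in this order, K has dimension 2 with simplices:

  0-simplices (4): P, Q, R, S
  1-simplices (6): PQ, PR, PS, QR, QS, RS
  2-simplices (4): PQR, PQS, PRS, QRS

giving chain groups C_0 ≅ Z^4, C_1 ≅ Z^6, C_2 ≅ Z^4.

∂_1: C_1 → C_0 is given by ∂[p,q] = [q] − [p]. For instance
  ∂QR = R − Q.
The resulting 4×6 matrix has rank 3, and its Smith normal form has invariant factors (1,1,1).

The boundary map ∂_2: C_2 → C_1 maps a triangle to the signed sum of its edges. For instance
  ∂PQS = QS − PS + PQ,
  ∂PQR = QR − PR + PQ.
The resulting 6×4 matrix has rank 3, and its Smith normal form has invariant factors (1,1,1).

Computing H_k = (kernel of ∂_k) / (image of ∂_{k+1}):

  H_0: rank C_0 − rank ∂_1 = 4 − 3 = 1, and the invariant factors of ∂_1 are all 1, so H_0 ≅ Z.
  H_1: rank ker ∂_1 − rank ∂_2 = (6 − 3) − 3 = 0, and the invariant factors of ∂_2 are all 1, so H_1 ≅ 0.
  H_2: rank ker ∂_2 − rank ∂_3 = (4 − 3) − 0 = 1, and there is no ∂_3, so H_2 ≅ Z.

H_0 = Z,  H_1 = 0,  H_2 = Z.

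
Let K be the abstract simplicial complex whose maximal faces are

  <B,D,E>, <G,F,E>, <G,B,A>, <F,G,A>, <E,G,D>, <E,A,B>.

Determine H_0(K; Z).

H_0 ≅ Z.

We work with the vertex ordering A < B < D < E < F < G. The simplices of K, each written with vertices in increasing order, are:

  0-simplices (6): A, B, D, E, F, G
  1-simplices (12): AB, AE, AF, AG, BD, BE, BG, DE, DG, EF, EG, FG
  2-simplices (6): ABE, ABG, AFG, BDE, DEG, EFG

giving chain groups C_0 ≅ Z^6, C_1 ≅ Z^12, C_2 ≅ Z^6.

∂_1: C_1 → C_0 maps an edge to its endpoints' difference, ∂[p,q] = q − p. For instance
  ∂AG = G − A.
This gives a 6×12 integer matrix of rank 5; reducing to Smith normal form yields diagonal entries (1,1,1,1,1).

The boundary map ∂_2: C_2 → C_1 acts by ∂[p,q,r] = [q,r] − [p,r] + [p,q]. For instance
  ∂DEG = EG − DG + DE,
  ∂EFG = FG − EG + EF.
As a 12×6 matrix over Z this has rank 6, with invariant factors (1,1,1,1,1,1).

Reading off H_k = ker ∂_k / im ∂_{k+1}:

  H_0: rank C_0 − rank ∂_1 = 6 − 5 = 1, and the invariant factors of ∂_1 are all 1, so H_0 = Z.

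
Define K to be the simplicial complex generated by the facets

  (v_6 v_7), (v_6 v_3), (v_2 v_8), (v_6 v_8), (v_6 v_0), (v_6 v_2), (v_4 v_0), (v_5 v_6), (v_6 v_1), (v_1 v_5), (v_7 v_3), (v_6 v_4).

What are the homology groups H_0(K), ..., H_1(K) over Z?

H_0 ≅ Z,  H_1 ≅ Z^4.

Fix the vertex order v_0 < v_1 < v_2 < v_3 < v_4 < v_5 < v_6 < v_7 < v_8 and write every simplex with vertices in increasing order. Then dim K = 1 and the simplices of K are:

  0-simplices (9): [v_0], [v_1], [v_2], [v_3], [v_4], [v_5], [v_6], [v_7], [v_8]
  1-simplices (12): [v_0,v_4], [v_0,v_6], [v_1,v_5], [v_1,v_6], [v_2,v_6], [v_2,v_8], [v_3,v_6], [v_3,v_7], [v_4,v_6], [v_5,v_6], [v_6,v_7], [v_6,v_8]

Hence C_0 ≅ Z^9, C_1 ≅ Z^12.

∂_1: C_1 → C_0 maps an edge to its endpoints' difference, ∂[p,q] = q − p.
The resulting 9×12 matrix has rank 8, and its Smith normal form has invariant factors (1,1,1,1,1,1,1,1).

Reading off H_k = ker ∂_k / im ∂_{k+1}:

  H_0: rank C_0 − rank ∂_1 = 9 − 8 = 1, and the invariant factors of ∂_1 are all 1, so H_0 = Z.
  H_1: rank ker ∂_1 − rank ∂_2 = (12 − 8) − 0 = 4, and there is no ∂_2, so H_1 = Z^4.

As a check, the Euler characteristic is 9 − 12 = -3, which agrees with 1 − 4 = -3.
(K is a triangulation of a wedge of 4 circles.)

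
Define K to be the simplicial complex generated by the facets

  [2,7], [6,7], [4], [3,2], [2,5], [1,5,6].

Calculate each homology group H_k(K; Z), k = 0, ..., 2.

H_0 = Z^2,  H_1 = Z,  H_2 = 0.

Fix the vertex order 1 < 2 < 3 < 4 < 5 < 6 < 7 and write every simplex with vertices in increasing order. Then dim K = 2 and the simplices of K are:

  0-simplices (7): [1], [2], [3], [4], [5], [6], [7]
  1-simplices (7): [1,5], [1,6], [2,3], [2,5], [2,7], [5,6], [6,7]
  2-simplices (1): [1,5,6]

so the chain groups are C_0 ≅ Z^7, C_1 ≅ Z^7, C_2 ≅ Z^1.

Boundary ∂_1: C_1 → C_0 is given by ∂[p,q] = [q] − [p].
The resulting 7×7 matrix has rank 5, and its Smith normal form has invariant factors (1,1,1,1,1).

The boundary map ∂_2: C_2 → C_1 acts by ∂[p,q,r] = [q,r] − [p,r] + [p,q]. For instance
  ∂[1,5,6] = [5,6] − [1,6] + [1,5].
As a 7×1 matrix over Z this has rank 1, with invariant factors (1).

Now H_k = ker ∂_k / im ∂_{k+1}, so:

  H_0: rank C_0 − rank ∂_1 = 7 − 5 = 2, and the invariant factors of ∂_1 are all 1, so H_0 = Z^2.
  H_1: rank ker ∂_1 − rank ∂_2 = (7 − 5) − 1 = 1, and the invariant factors of ∂_2 are all 1, so H_1 = Z.
  H_2: rank ker ∂_2 − rank ∂_3 = (1 − 1) − 0 = 0, and there is no ∂_3, so H_2 = 0.

As a check, the Euler characteristic is 7 − 7 + 1 = 1, which agrees with 2 − 1 + 0 = 1.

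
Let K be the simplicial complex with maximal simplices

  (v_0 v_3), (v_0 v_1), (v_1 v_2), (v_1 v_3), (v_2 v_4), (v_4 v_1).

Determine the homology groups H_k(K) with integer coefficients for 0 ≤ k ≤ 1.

K has 5 vertices, 6 edges.
rank ∂_0 = 0, rank ∂_1 = 4 ⇒ b_0 = 5 − 0 − 4 = 1; all invariant factors of ∂_1 are 1 so no torsion. So H_0 ≅ Z.
rank ∂_1 = 4, rank ∂_2 = 0 ⇒ b_1 = 6 − 4 − 0 = 2. So H_1 ≅ Z^2.

H_0 ≅ Z,  H_1 ≅ Z^2.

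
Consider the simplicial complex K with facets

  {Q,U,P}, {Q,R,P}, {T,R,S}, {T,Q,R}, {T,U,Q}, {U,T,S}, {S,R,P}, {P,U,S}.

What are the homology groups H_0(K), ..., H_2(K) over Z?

Fix the vertex order P < Q < R < S < T < U and write every simplex with vertices in increasing order. Then dim K = 2 and the simplices of K are:

  0-simplices (6): P, Q, R, S, T, U
  1-simplices (12): PQ, PR, PS, PU, QR, QT, QU, RS, RT, ST, SU, TU
  2-simplices (8): PQR, PQU, PRS, PSU, QRT, QTU, RST, STU

giving chain groups C_0 ≅ Z^6, C_1 ≅ Z^12, C_2 ≅ Z^8.

Boundary ∂_1: C_1 → C_0 sends each edge [p,q] (with p < q) to q − p. For instance
  ∂RT = T − R.
This gives a 6×12 integer matrix of rank 5; reducing to Smith normal form yields diagonal entries (1,1,1,1,1).

The boundary map ∂_2: C_2 → C_1 acts by ∂[p,q,r] = [q,r] − [p,r] + [p,q]. For instance
  ∂PRS = RS − PS + PR,
  ∂PQU = QU − PU + PQ.
As a 12×8 matrix over Z this has rank 7, with invariant factors (1,1,1,1,1,1,1).

Now H_k = ker ∂_k / im ∂_{k+1}, so:

  H_0: rank C_0 − rank ∂_1 = 6 − 5 = 1, and the invariant factors of ∂_1 are all 1, so H_0 = Z.
  H_1: rank ker ∂_1 − rank ∂_2 = (12 − 5) − 7 = 0, and the invariant factors of ∂_2 are all 1, so H_1 = 0.
  H_2: rank ker ∂_2 − rank ∂_3 = (8 − 7) − 0 = 1, and there is no ∂_3, so H_2 = Z.

As a check, the Euler characteristic is 6 − 12 + 8 = 2, which agrees with 1 − 0 + 1 = 2.

H_0 ≅ Z,  H_1 = 0,  H_2 ≅ Z.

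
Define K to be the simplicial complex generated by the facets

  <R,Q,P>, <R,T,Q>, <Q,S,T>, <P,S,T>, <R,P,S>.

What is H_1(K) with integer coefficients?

We work with the vertex ordering P < Q < R < S < T. The simplices of K, each written with vertices in increasing order, are:

  0-simplices (5): P, Q, R, S, T
  1-simplices (10): PQ, PR, PS, PT, QR, QS, QT, RS, RT, ST
  2-simplices (5): PQR, PRS, PST, QRT, QST

so the chain groups are C_0 ≅ Z^5, C_1 ≅ Z^10, C_2 ≅ Z^5.

Boundary ∂_1: C_1 → C_0 is given by ∂[p,q] = [q] − [p]. For instance
  ∂PT = T − P.
The 5×10 boundary matrix has rank 4 and Smith normal form diag(1,1,1,1).

The boundary map ∂_2: C_2 → C_1 maps a triangle to the signed sum of its edges. For instance
  ∂PST = ST − PT + PS,
  ∂PQR = QR − PR + PQ.
The resulting 10×5 matrix has rank 5, and its Smith normal form has invariant factors (1,1,1,1,1).

Computing H_k = (kernel of ∂_k) / (image of ∂_{k+1}):

  H_1: rank ker ∂_1 − rank ∂_2 = (10 − 4) − 5 = 1, and the invariant factors of ∂_2 are all 1, so H_1 ≅ Z.

(K is a triangulation of the Möbius band.)

H_1 ≅ Z.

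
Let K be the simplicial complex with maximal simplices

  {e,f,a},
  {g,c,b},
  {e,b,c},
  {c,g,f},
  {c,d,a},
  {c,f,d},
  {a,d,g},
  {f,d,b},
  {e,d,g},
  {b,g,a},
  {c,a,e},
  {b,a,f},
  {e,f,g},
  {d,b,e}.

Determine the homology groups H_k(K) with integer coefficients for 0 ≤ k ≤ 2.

K has 7 vertices, 21 edges, 14 triangles.
rank ∂_0 = 0, rank ∂_1 = 6 ⇒ b_0 = 7 − 0 − 6 = 1; all invariant factors of ∂_1 are 1 so no torsion. So H_0 ≅ Z.
rank ∂_1 = 6, rank ∂_2 = 13 ⇒ b_1 = 21 − 6 − 13 = 2; all invariant factors of ∂_2 are 1 so no torsion. So H_1 ≅ Z^2.
rank ∂_2 = 13, rank ∂_3 = 0 ⇒ b_2 = 14 − 13 − 0 = 1. So H_2 ≅ Z.

H_0 ≅ Z,  H_1 ≅ Z^2,  H_2 ≅ Z.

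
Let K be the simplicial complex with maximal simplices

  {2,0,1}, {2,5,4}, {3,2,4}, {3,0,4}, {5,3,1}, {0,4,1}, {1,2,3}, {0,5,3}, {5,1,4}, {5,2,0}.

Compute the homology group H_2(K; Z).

Take the total order 0 < 1 < 2 < 3 < 4 < 5 on the vertex set. Then K (dimension 2) consists of the simplices:

  0-simplices (6): [0], [1], [2], [3], [4], [5]
  1-simplices (15): [0,1], [0,2], [0,3], [0,4], [0,5], [1,2], [1,3], [1,4], [1,5], [2,3], [2,4], [2,5], [3,4], [3,5], [4,5]
  2-simplices (10): [0,1,2], [0,1,4], [0,2,5], [0,3,4], [0,3,5], [1,2,3], [1,3,5], [1,4,5], [2,3,4], [2,4,5]

so the chain groups are C_0 ≅ Z^6, C_1 ≅ Z^15, C_2 ≅ Z^10.

Boundary ∂_1: C_1 → C_0 sends each edge [p,q] (with p < q) to q − p.
The resulting 6×15 matrix has rank 5, and its Smith normal form has invariant factors (1,1,1,1,1).

The boundary map ∂_2: C_2 → C_1 acts by ∂[p,q,r] = [q,r] − [p,r] + [p,q]. For instance
  ∂[0,2,5] = [2,5] − [0,5] + [0,2],
  ∂[0,3,4] = [3,4] − [0,4] + [0,3].
The resulting 15×10 matrix has rank 10, and its Smith normal form has invariant factors (1,1,1,1,1,1,1,1,1,2).

Reading off H_k = ker ∂_k / im ∂_{k+1}:

  H_2: rank ker ∂_2 − rank ∂_3 = (10 − 10) − 0 = 0, and there is no ∂_3, so H_2 ≅ 0.

H_2 = 0.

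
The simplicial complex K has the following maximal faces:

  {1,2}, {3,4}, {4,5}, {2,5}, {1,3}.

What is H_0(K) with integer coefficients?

We work with the vertex ordering 1 < 2 < 3 < 4 < 5. The simplices of K, each written with vertices in increasing order, are:

  0-simplices (5): [1], [2], [3], [4], [5]
  1-simplices (5): [1,2], [1,3], [2,5], [3,4], [4,5]

Hence C_0 ≅ Z^5, C_1 ≅ Z^5.

The boundary map ∂_1: C_1 → C_0 sends each edge [p,q] (with p < q) to q − p.
The resulting 5×5 matrix has rank 4, and its Smith normal form has invariant factors (1,1,1,1).

Computing H_k = (kernel of ∂_k) / (image of ∂_{k+1}):

  H_0: rank C_0 − rank ∂_1 = 5 − 4 = 1, and the invariant factors of ∂_1 are all 1, so H_0 ≅ Z.

H_0 ≅ Z.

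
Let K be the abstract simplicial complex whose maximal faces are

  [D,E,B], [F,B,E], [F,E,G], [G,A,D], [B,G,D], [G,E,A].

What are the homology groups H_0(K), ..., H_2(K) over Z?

H_0 = Z,  H_1 = Z,  H_2 = 0.

We work with the vertex ordering A < B < D < E < F < G. The simplices of K, each written with vertices in increasing order, are:

  0-simplices (6): A, B, D, E, F, G
  1-simplices (12): AD, AE, AG, BD, BE, BF, BG, DE, DG, EF, EG, FG
  2-simplices (6): ADG, AEG, BDE, BDG, BEF, EFG

so the chain groups are C_0 ≅ Z^6, C_1 ≅ Z^12, C_2 ≅ Z^6.

Boundary ∂_1: C_1 → C_0 is given by ∂[p,q] = [q] − [p]. For instance
  ∂EG = G − E.
The 6×12 boundary matrix has rank 5 and Smith normal form diag(1,1,1,1,1).

∂_2: C_2 → C_1 maps a triangle to the signed sum of its edges. For instance
  ∂ADG = DG − AG + AD,
  ∂AEG = EG − AG + AE.
The resulting 12×6 matrix has rank 6, and its Smith normal form has invariant factors (1,1,1,1,1,1).

Computing H_k = (kernel of ∂_k) / (image of ∂_{k+1}):

  H_0: rank C_0 − rank ∂_1 = 6 − 5 = 1, and the invariant factors of ∂_1 are all 1, so H_0 ≅ Z.
  H_1: rank ker ∂_1 − rank ∂_2 = (12 − 5) − 6 = 1, and the invariant factors of ∂_2 are all 1, so H_1 ≅ Z.
  H_2: rank ker ∂_2 − rank ∂_3 = (6 − 6) − 0 = 0, and there is no ∂_3, so H_2 ≅ 0.

As a check, the Euler characteristic is 6 − 12 + 6 = 0, which agrees with 1 − 1 + 0 = 0.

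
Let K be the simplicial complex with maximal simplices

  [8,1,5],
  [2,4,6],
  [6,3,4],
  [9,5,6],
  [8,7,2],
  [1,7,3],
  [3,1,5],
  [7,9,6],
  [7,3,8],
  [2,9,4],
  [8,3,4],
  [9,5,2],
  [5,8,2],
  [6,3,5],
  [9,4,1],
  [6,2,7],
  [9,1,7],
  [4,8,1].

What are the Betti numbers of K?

We work with the vertex ordering 1 < 2 < 3 < 4 < 5 < 6 < 7 < 8 < 9. The simplices of K, each written with vertices in increasing order, are:

  0-simplices (9): [1], [2], [3], [4], [5], [6], [7], [8], [9]
  1-simplices (27): (27 of them)
  2-simplices (18): [1,3,5], [1,3,7], [1,4,8], [1,4,9], [1,5,8], [1,7,9], [2,4,6], [2,4,9], [2,5,8], [2,5,9], [2,6,7], [2,7,8], [3,4,6], [3,4,8], [3,5,6], [3,7,8], [5,6,9], [6,7,9]

so the chain groups are C_0 ≅ Z^9, C_1 ≅ Z^27, C_2 ≅ Z^18.

Boundary ∂_1: C_1 → C_0 is given by ∂[p,q] = [q] − [p].
This gives a 9×27 integer matrix of rank 8; reducing to Smith normal form yields diagonal entries (1,1,1,1,1,1,1,1).

Boundary ∂_2: C_2 → C_1 acts by ∂[p,q,r] = [q,r] − [p,r] + [p,q]. For instance
  ∂[3,4,8] = [4,8] − [3,8] + [3,4],
  ∂[1,5,8] = [5,8] − [1,8] + [1,5].
The resulting 27×18 matrix has rank 18, and its Smith normal form has invariant factors (1,1,1,1,1,1,1,1,1,1,1,1,1,1,1,1,1,2).

Now H_k = ker ∂_k / im ∂_{k+1}, so:

  H_0: rank C_0 − rank ∂_1 = 9 − 8 = 1, and the invariant factors of ∂_1 are all 1, so H_0 = Z.
  H_1: rank ker ∂_1 − rank ∂_2 = (27 − 8) − 18 = 1, and ∂_2 has invariant factor 2 > 1, so H_1 = Z ⊕ Z_2.
  H_2: rank ker ∂_2 − rank ∂_3 = (18 − 18) − 0 = 0, and there is no ∂_3, so H_2 = 0.

Hence the Betti numbers are b_0 = 1, b_1 = 1, b_2 = 0.

b_0 = 1, b_1 = 1, b_2 = 0.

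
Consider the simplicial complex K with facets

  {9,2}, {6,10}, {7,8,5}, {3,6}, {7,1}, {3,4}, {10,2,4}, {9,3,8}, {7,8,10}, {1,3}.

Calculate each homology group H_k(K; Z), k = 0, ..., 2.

H_0 = Z,  H_1 = Z^4,  H_2 = 0.

Order the vertices as 1 < 2 < 3 < 4 < 5 < 6 < 7 < 8 < 9 < 10. Listing each simplex with vertices in this order, K has dimension 2 with simplices:

  0-simplices (10): [1], [2], [3], [4], [5], [6], [7], [8], [9], [10]
  1-simplices (17): [1,3], [1,7], [2,4], [2,9], [2,10], [3,4], [3,6], [3,8], [3,9], [4,10], [5,7], [5,8], [6,10], [7,8], [7,10], [8,9], [8,10]
  2-simplices (4): [2,4,10], [3,8,9], [5,7,8], [7,8,10]

giving chain groups C_0 ≅ Z^10, C_1 ≅ Z^17, C_2 ≅ Z^4.

The boundary map ∂_1: C_1 → C_0 sends each edge [p,q] (with p < q) to q − p. For instance
  ∂[3,6] = [6] − [3].
The resulting 10×17 matrix has rank 9, and its Smith normal form has invariant factors (1,1,1,1,1,1,1,1,1).

Boundary ∂_2: C_2 → C_1 acts by ∂[p,q,r] = [q,r] − [p,r] + [p,q]. For instance
  ∂[7,8,10] = [8,10] − [7,10] + [7,8],
  ∂[2,4,10] = [4,10] − [2,10] + [2,4].
The 17×4 boundary matrix has rank 4 and Smith normal form diag(1,1,1,1).

Reading off H_k = ker ∂_k / im ∂_{k+1}:

  H_0: rank C_0 − rank ∂_1 = 10 − 9 = 1, and the invariant factors of ∂_1 are all 1, so H_0 ≅ Z.
  H_1: rank ker ∂_1 − rank ∂_2 = (17 − 9) − 4 = 4, and the invariant factors of ∂_2 are all 1, so H_1 ≅ Z^4.
  H_2: rank ker ∂_2 − rank ∂_3 = (4 − 4) − 0 = 0, and there is no ∂_3, so H_2 ≅ 0.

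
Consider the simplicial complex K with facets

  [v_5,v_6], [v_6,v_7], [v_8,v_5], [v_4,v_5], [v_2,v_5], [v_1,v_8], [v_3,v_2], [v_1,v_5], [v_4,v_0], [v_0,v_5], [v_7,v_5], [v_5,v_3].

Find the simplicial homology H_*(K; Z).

H_0 = Z,  H_1 = Z^4.

We work with the vertex ordering v_0 < v_1 < v_2 < v_3 < v_4 < v_5 < v_6 < v_7 < v_8. The simplices of K, each written with vertices in increasing order, are:

  0-simplices (9): [v_0], [v_1], [v_2], [v_3], [v_4], [v_5], [v_6], [v_7], [v_8]
  1-simplices (12): [v_0,v_4], [v_0,v_5], [v_1,v_5], [v_1,v_8], [v_2,v_3], [v_2,v_5], [v_3,v_5], [v_4,v_5], [v_5,v_6], [v_5,v_7], [v_5,v_8], [v_6,v_7]

so the chain groups are C_0 ≅ Z^9, C_1 ≅ Z^12.

Boundary ∂_1: C_1 → C_0 is given by ∂[p,q] = [q] − [p]. For instance
  ∂[v_2,v_5] = [v_5] − [v_2].
As a 9×12 matrix over Z this has rank 8, with invariant factors (1,1,1,1,1,1,1,1).

From H_k ≅ ker(∂_k) / im(∂_{k+1}) we obtain:

  H_0: rank C_0 − rank ∂_1 = 9 − 8 = 1, and the invariant factors of ∂_1 are all 1, so H_0 = Z.
  H_1: rank ker ∂_1 − rank ∂_2 = (12 − 8) − 0 = 4, and there is no ∂_2, so H_1 = Z^4.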